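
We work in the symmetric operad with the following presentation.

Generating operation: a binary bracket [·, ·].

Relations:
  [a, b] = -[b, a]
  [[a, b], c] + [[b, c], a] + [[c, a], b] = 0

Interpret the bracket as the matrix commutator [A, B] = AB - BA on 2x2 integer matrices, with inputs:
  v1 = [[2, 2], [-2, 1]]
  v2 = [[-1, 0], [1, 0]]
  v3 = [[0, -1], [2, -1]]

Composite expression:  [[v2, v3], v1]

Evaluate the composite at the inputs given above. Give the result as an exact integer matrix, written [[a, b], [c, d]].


[v2, v3] = [[1, 1], [3, -1]]
[[v2, v3], v1] = [[-8, 3], [7, 8]]

[[-8, 3], [7, 8]]


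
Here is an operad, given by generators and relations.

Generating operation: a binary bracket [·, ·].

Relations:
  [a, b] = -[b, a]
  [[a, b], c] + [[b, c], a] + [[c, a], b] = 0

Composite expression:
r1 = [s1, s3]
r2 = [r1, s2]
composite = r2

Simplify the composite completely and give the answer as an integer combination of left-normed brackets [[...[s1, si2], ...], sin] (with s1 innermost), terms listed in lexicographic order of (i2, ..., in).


[[s1, s3], s2]

Antisymmetry and Jacobi reduce to s1-anchored left-normed brackets.
Composite bracket: [[s1, s3], s2]
Under [a, b] = ab - ba we get 4 signed associative words (2^2 = 4).
Keep just the words that open with s1:
  word s1s3s2 has sign +1, contributing +[[s1, s3], s2]


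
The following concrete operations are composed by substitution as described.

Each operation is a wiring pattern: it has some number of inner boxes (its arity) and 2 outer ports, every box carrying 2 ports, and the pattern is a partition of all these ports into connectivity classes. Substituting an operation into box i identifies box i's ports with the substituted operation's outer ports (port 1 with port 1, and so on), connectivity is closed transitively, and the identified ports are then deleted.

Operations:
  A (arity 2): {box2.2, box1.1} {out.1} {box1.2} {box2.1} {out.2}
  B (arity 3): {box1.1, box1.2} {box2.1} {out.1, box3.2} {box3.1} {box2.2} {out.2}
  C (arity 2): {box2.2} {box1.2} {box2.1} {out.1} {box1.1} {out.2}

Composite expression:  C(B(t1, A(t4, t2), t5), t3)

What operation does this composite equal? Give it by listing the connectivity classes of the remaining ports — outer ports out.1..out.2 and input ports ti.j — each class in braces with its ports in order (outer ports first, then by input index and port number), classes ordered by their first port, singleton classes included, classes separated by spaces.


{out.1} {out.2} {t1.1, t1.2} {t2.1} {t2.2, t4.1} {t3.1} {t3.2} {t4.2} {t5.1} {t5.2}

After gluing at C, chains via deleted ports link the t-ports.
composing A on (t4, t2), with out.j its own outer ports: {out.1} {out.2} {t2.1} {t2.2, t4.1} {t4.2}
composing B on (t1, t4, t2, t5), with out.j its own outer ports: {out.1, t5.2} {out.2} {t1.1, t1.2} {t2.1} {t2.2, t4.1} {t4.2} {t5.1}
composing C on (t1, t4, t2, t5, t3), with out.j its own outer ports: {out.1} {out.2} {t1.1, t1.2} {t2.1} {t2.2, t4.1} {t3.1} {t3.2} {t4.2} {t5.1} {t5.2}


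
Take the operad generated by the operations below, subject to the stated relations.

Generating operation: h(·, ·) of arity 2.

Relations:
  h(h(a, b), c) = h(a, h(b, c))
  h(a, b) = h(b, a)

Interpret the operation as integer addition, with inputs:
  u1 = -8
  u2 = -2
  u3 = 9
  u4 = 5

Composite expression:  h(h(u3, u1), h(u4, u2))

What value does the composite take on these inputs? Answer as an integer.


4

h(u3, u1) = 1
h(u4, u2) = 3
h(h(u3, u1), h(u4, u2)) = 4


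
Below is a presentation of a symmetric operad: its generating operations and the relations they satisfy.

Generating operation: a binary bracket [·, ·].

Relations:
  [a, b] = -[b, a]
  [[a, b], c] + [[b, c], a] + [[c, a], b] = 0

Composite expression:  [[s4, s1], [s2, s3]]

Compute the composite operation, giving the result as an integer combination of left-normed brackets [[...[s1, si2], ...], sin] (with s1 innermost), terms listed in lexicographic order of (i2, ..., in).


-[[[s1, s4], s2], s3] + [[[s1, s4], s3], s2]

Left-normed coefficients sit on the s1-initial expansion words.
Composite bracket: [[s4, s1], [s2, s3]]
The bracket unfolds into 8 signed words via [a, b] = ab - ba (2^3 = 8).
Keep just the words that open with s1:
  s1s4s2s3 appears with sign -1, giving the term -[[[s1, s4], s2], s3]
  s1s4s3s2 appears with sign +1, giving the term +[[[s1, s4], s3], s2]


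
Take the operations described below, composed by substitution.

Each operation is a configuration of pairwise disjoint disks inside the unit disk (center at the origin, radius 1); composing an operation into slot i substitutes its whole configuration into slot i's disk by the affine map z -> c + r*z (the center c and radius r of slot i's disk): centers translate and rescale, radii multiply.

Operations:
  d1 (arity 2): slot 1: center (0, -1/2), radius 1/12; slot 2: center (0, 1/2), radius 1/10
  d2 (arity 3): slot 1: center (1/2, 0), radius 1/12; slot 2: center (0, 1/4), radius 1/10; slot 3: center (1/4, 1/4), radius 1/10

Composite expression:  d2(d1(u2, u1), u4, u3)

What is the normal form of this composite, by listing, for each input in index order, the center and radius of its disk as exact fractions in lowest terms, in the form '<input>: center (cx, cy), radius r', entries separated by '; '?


u1: center (1/2, 1/24), radius 1/120; u2: center (1/2, -1/24), radius 1/144; u3: center (1/4, 1/4), radius 1/10; u4: center (0, 1/4), radius 1/10

Each u-disk chains the slot maps above it in d2; radii multiply.
u2 passes through 2 substitutions, ending at center (1/2, -1/24), radius 1/144
u1 passes through 2 substitutions, ending at center (1/2, 1/24), radius 1/120
u4 passes through 1 substitution, ending at center (0, 1/4), radius 1/10
u3 passes through 1 substitution, ending at center (1/4, 1/4), radius 1/10


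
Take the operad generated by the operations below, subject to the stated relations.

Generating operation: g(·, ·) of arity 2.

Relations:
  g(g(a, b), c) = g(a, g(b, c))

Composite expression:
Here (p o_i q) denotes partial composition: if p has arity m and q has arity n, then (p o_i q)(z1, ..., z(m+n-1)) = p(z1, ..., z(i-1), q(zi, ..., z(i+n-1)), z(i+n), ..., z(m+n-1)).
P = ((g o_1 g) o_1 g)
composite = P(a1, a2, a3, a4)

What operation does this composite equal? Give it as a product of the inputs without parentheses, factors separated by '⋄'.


a1 ⋄ a2 ⋄ a3 ⋄ a4


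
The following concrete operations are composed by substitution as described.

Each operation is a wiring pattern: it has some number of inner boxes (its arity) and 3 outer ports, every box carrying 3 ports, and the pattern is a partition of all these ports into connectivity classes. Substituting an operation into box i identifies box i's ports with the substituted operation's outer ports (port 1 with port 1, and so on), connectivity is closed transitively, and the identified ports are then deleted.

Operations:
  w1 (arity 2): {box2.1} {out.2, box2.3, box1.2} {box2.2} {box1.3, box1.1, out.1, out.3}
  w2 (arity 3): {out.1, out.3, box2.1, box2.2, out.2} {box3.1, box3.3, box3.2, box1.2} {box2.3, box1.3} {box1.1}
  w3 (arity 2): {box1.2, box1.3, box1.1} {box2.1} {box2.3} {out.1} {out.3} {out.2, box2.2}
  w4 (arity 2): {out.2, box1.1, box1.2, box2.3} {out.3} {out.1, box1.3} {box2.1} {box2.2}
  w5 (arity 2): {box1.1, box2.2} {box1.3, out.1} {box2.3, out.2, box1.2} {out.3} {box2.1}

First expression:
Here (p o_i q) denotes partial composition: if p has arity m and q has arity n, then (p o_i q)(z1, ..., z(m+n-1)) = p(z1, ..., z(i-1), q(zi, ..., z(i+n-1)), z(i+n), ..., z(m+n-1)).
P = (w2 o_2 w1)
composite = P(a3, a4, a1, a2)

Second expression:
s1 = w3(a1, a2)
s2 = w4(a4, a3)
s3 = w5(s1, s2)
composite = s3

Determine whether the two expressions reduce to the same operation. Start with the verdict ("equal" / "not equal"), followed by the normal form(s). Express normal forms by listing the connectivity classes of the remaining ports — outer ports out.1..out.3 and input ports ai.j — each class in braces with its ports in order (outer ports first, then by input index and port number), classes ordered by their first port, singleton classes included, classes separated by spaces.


not equal; first: {out.1, out.2, out.3, a1.3, a3.3, a4.1, a4.2, a4.3} {a1.1} {a1.2} {a2.1, a2.2, a2.3, a3.2} {a3.1}; second: {out.1} {out.2, a2.2} {out.3} {a1.1, a1.2, a1.3} {a2.1} {a2.3} {a3.1} {a3.2} {a3.3, a4.1, a4.2} {a4.3}


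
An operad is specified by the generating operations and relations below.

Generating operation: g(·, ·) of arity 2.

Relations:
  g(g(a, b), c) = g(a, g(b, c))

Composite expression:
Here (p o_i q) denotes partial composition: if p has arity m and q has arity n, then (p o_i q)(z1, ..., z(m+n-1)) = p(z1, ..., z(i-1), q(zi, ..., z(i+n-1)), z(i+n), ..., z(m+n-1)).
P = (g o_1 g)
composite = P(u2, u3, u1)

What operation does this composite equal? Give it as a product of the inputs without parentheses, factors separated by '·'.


u2 · u3 · u1

The g-tree's shape is irrelevant; the u-reading-order decides.
g(u2, u3) unparenthesizes to u2 · u3
g(g(u2, u3), u1) unparenthesizes to u2 · u3 · u1


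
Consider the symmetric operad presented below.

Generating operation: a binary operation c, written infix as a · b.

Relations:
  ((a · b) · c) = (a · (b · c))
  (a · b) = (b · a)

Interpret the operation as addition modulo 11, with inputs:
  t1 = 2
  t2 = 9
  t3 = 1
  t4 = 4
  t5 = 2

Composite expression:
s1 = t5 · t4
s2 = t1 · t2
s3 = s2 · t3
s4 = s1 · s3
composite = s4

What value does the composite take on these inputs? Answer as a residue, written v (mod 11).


7 (mod 11)

(t5 · t4) = 6
(t1 · t2) = 0
((t1 · t2) · t3) = 1
((t5 · t4) · ((t1 · t2) · t3)) = 7


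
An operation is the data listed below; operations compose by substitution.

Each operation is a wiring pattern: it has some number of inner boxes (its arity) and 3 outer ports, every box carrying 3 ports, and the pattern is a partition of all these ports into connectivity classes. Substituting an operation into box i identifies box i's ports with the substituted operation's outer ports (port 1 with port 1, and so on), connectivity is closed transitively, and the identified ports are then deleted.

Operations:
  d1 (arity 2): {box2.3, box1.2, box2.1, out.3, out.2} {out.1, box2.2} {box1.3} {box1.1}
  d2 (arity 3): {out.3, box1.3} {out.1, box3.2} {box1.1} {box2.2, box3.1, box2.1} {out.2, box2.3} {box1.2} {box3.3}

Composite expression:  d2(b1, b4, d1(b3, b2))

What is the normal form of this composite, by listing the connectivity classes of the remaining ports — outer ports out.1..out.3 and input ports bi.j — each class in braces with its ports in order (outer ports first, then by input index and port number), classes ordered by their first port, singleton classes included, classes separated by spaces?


{out.1, b2.1, b2.3, b3.2} {out.2, b4.3} {out.3, b1.3} {b1.1} {b1.2} {b2.2, b4.1, b4.2} {b3.1} {b3.3}

Connectivity passes through glued d2-boundaries; trace each wire chain.
through d1, on inputs (b3, b2): {out.1, b2.2} {out.2, out.3, b2.1, b2.3, b3.2} {b3.1} {b3.3} (out.j = stage outer ports)
through d2, on inputs (b1, b4, b3, b2): {out.1, b2.1, b2.3, b3.2} {out.2, b4.3} {out.3, b1.3} {b1.1} {b1.2} {b2.2, b4.1, b4.2} {b3.1} {b3.3} (out.j = stage outer ports)


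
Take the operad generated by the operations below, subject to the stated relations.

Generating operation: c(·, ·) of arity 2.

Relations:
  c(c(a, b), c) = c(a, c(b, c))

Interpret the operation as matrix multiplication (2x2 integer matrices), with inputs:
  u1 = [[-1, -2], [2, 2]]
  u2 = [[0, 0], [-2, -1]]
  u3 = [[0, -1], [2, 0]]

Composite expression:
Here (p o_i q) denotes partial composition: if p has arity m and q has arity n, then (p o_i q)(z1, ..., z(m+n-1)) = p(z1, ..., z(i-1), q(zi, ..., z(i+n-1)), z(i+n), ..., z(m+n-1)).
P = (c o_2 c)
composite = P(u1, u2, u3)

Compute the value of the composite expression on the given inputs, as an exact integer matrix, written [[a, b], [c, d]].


[[4, -4], [-4, 4]]

c(u2, u3) = [[0, 0], [-2, 2]]
c(u1, c(u2, u3)) = [[4, -4], [-4, 4]]


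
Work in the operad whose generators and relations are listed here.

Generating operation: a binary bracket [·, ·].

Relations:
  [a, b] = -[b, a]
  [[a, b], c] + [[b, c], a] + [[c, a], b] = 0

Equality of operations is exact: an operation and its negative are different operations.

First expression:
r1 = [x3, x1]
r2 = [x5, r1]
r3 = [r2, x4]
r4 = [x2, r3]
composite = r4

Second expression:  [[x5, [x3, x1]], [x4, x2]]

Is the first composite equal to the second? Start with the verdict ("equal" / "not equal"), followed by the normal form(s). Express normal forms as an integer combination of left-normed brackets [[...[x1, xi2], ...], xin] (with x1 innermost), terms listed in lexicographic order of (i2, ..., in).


not equal; first: -[[[[x1, x3], x5], x4], x2]; second: -[[[[x1, x3], x5], x2], x4] + [[[[x1, x3], x5], x4], x2]

Normal form of the first expression: -[[[[x1, x3], x5], x4], x2]
Normal form of the second expression: -[[[[x1, x3], x5], x2], x4] + [[[[x1, x3], x5], x4], x2]
The normal forms differ: not equal.


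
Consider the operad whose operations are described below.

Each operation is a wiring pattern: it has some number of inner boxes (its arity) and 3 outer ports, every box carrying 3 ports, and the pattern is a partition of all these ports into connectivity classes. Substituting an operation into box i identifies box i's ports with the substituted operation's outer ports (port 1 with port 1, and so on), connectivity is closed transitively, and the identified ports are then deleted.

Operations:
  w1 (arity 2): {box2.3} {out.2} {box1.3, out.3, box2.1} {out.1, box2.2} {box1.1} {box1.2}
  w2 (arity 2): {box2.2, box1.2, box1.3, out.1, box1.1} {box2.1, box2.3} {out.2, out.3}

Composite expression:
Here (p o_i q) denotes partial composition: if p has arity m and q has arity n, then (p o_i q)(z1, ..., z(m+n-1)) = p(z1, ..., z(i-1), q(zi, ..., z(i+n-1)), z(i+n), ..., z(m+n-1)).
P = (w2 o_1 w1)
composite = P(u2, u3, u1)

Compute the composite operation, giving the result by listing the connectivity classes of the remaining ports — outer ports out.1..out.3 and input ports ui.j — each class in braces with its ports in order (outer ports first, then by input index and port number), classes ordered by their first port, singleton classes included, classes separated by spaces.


{out.1, u1.2, u2.3, u3.1, u3.2} {out.2, out.3} {u1.1, u1.3} {u2.1} {u2.2} {u3.3}

Two ports join when wires chain via w2-identified ports.
composing w1 on (u2, u3), with out.j its own outer ports: {out.1, u3.2} {out.2} {out.3, u2.3, u3.1} {u2.1} {u2.2} {u3.3}
composing w2 on (u2, u3, u1), with out.j its own outer ports: {out.1, u1.2, u2.3, u3.1, u3.2} {out.2, out.3} {u1.1, u1.3} {u2.1} {u2.2} {u3.3}


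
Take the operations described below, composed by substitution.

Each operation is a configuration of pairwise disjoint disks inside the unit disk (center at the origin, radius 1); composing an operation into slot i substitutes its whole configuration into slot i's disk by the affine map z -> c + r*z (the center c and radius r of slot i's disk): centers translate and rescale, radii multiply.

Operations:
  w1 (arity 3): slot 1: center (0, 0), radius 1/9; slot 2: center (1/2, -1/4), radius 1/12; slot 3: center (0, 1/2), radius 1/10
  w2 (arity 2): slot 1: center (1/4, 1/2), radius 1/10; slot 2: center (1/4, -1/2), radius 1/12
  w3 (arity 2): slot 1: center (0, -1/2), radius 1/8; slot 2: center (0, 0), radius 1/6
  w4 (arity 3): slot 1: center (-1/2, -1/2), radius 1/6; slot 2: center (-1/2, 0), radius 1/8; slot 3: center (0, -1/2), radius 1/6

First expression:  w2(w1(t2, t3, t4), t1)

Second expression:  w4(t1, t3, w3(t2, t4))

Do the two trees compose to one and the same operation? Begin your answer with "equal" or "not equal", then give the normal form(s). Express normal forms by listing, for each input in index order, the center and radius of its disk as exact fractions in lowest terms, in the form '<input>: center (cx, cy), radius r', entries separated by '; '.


The first composite normalizes to t1: center (1/4, -1/2), radius 1/12; t2: center (1/4, 1/2), radius 1/90; t3: center (3/10, 19/40), radius 1/120; t4: center (1/4, 11/20), radius 1/100
The second composite normalizes to t1: center (-1/2, -1/2), radius 1/6; t2: center (0, -7/12), radius 1/48; t3: center (-1/2, 0), radius 1/8; t4: center (0, -1/2), radius 1/36
The forms do not match — not equal.

not equal — first t1: center (1/4, -1/2), radius 1/12; t2: center (1/4, 1/2), radius 1/90; t3: center (3/10, 19/40), radius 1/120; t4: center (1/4, 11/20), radius 1/100, second t1: center (-1/2, -1/2), radius 1/6; t2: center (0, -7/12), radius 1/48; t3: center (-1/2, 0), radius 1/8; t4: center (0, -1/2), radius 1/36


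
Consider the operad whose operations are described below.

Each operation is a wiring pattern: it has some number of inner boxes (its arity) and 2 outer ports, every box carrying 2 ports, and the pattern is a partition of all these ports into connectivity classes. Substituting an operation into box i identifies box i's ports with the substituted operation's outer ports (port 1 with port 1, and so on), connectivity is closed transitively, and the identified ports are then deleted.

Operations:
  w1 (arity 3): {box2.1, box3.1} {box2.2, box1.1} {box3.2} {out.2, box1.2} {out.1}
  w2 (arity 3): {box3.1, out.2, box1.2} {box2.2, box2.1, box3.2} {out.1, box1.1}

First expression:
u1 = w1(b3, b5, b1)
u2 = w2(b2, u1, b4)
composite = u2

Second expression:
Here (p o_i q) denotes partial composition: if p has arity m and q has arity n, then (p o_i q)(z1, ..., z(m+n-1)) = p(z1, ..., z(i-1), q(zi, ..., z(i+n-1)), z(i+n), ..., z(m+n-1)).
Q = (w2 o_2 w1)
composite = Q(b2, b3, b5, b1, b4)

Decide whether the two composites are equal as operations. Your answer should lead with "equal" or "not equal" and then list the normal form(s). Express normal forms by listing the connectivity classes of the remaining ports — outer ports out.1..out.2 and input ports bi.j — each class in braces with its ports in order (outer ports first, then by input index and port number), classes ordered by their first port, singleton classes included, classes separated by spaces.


Reducing the first expression gives {out.1, b2.1} {out.2, b2.2, b4.1} {b1.1, b5.1} {b1.2} {b3.1, b5.2} {b3.2, b4.2}
Reducing the second expression gives {out.1, b2.1} {out.2, b2.2, b4.1} {b1.1, b5.1} {b1.2} {b3.1, b5.2} {b3.2, b4.2}
Identical normal forms: equal.

equal; the common form is {out.1, b2.1} {out.2, b2.2, b4.1} {b1.1, b5.1} {b1.2} {b3.1, b5.2} {b3.2, b4.2}


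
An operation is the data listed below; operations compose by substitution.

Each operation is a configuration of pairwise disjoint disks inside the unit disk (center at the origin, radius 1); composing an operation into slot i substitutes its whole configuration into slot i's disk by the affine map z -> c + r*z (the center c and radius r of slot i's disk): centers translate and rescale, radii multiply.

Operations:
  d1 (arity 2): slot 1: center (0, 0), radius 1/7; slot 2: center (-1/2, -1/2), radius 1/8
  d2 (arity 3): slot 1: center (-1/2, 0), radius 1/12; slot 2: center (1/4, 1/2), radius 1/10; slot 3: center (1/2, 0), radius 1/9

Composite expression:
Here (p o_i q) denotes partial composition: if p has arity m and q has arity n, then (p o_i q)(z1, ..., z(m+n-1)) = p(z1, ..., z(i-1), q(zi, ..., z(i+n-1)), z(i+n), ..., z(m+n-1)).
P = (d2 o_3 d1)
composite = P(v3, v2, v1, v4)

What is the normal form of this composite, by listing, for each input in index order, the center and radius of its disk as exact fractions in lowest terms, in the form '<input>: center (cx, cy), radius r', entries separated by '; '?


Affine substitution under d2: radii multiply and v-centers shift.
tracing v3 down its 1-map path: center (-1/2, 0), radius 1/12
tracing v2 down its 1-map path: center (1/4, 1/2), radius 1/10
tracing v1 down its 2-map path: center (1/2, 0), radius 1/63
tracing v4 down its 2-map path: center (4/9, -1/18), radius 1/72

v1: center (1/2, 0), radius 1/63; v2: center (1/4, 1/2), radius 1/10; v3: center (-1/2, 0), radius 1/12; v4: center (4/9, -1/18), radius 1/72


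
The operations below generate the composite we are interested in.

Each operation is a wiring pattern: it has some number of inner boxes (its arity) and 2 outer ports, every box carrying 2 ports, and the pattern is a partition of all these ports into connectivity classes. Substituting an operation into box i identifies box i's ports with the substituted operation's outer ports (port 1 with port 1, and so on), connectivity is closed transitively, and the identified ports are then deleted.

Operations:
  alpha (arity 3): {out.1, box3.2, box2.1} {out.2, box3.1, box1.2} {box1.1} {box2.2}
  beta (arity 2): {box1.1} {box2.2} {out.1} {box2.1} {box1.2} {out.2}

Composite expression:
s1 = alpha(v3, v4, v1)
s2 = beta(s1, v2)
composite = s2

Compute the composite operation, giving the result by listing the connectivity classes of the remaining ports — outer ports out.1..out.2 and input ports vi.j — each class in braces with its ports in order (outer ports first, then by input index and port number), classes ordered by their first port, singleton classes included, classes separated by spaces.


{out.1} {out.2} {v1.1, v3.2} {v1.2, v4.1} {v2.1} {v2.2} {v3.1} {v4.2}

After gluing at beta, chains via deleted ports link the v-ports.
composing alpha on (v3, v4, v1), with out.j its own outer ports: {out.1, v1.2, v4.1} {out.2, v1.1, v3.2} {v3.1} {v4.2}
composing beta on (v3, v4, v1, v2), with out.j its own outer ports: {out.1} {out.2} {v1.1, v3.2} {v1.2, v4.1} {v2.1} {v2.2} {v3.1} {v4.2}


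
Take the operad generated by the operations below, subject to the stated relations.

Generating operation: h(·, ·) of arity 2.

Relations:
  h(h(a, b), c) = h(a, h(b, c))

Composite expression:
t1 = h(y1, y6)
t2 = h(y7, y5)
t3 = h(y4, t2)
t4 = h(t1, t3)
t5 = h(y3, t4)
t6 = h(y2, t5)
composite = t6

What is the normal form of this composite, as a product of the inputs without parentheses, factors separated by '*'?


The h-tree's shape is irrelevant; the y-reading-order decides.
h(y1, y6) linearizes to y1 * y6
h(y7, y5) linearizes to y7 * y5
h(y4, h(y7, y5)) linearizes to y4 * y7 * y5
h(h(y1, y6), h(y4, h(y7, y5))) linearizes to y1 * y6 * y4 * y7 * y5
h(y3, h(h(y1, y6), h(y4, h(y7, y5)))) linearizes to y3 * y1 * y6 * y4 * y7 * y5
h(y2, h(y3, h(h(y1, y6), h(y4, h(y7, y5))))) linearizes to y2 * y3 * y1 * y6 * y4 * y7 * y5

y2 * y3 * y1 * y6 * y4 * y7 * y5


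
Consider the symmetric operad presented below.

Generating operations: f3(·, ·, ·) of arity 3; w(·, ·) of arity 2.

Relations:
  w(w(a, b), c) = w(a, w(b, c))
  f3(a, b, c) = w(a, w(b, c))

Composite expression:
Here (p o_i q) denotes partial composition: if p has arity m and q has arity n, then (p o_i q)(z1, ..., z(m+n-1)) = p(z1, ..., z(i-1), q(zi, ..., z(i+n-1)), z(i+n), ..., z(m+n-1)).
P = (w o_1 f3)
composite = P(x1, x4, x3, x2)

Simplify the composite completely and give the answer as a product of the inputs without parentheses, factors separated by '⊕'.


x1 ⊕ x4 ⊕ x3 ⊕ x2

Associativity of w dissolves the nesting; only the x-input order survives.
f3(x1, x4, x3) collapses to x1 ⊕ x4 ⊕ x3
w(f3(x1, x4, x3), x2) collapses to x1 ⊕ x4 ⊕ x3 ⊕ x2


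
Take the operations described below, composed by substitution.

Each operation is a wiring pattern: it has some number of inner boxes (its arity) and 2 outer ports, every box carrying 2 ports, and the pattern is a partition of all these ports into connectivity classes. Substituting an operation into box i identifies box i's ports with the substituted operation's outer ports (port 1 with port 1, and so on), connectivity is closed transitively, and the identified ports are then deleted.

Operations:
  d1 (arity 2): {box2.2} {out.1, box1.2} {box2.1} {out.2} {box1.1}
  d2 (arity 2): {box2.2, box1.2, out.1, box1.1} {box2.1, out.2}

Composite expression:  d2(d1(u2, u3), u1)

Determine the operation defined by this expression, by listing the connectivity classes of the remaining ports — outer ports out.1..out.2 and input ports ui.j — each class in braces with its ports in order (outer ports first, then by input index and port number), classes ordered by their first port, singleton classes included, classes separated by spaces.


Connectivity passes through glued d2-boundaries; trace each wire chain.
composing d1 on (u2, u3), with out.j its own outer ports: {out.1, u2.2} {out.2} {u2.1} {u3.1} {u3.2}
composing d2 on (u2, u3, u1), with out.j its own outer ports: {out.1, u1.2, u2.2} {out.2, u1.1} {u2.1} {u3.1} {u3.2}

{out.1, u1.2, u2.2} {out.2, u1.1} {u2.1} {u3.1} {u3.2}


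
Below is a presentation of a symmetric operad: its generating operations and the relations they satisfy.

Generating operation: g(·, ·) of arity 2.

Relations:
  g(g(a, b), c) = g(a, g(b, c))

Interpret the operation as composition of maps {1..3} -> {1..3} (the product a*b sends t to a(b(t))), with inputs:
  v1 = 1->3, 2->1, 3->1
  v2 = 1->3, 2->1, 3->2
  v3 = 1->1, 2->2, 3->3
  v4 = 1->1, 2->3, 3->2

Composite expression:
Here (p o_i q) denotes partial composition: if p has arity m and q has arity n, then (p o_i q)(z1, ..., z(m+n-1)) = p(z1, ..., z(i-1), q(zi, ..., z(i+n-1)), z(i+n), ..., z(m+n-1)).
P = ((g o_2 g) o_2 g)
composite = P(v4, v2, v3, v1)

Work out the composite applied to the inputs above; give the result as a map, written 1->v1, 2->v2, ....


1->3, 2->2, 3->2

g(v2, v3) = 1->3, 2->1, 3->2
g(g(v2, v3), v1) = 1->2, 2->3, 3->3
g(v4, g(g(v2, v3), v1)) = 1->3, 2->2, 3->2


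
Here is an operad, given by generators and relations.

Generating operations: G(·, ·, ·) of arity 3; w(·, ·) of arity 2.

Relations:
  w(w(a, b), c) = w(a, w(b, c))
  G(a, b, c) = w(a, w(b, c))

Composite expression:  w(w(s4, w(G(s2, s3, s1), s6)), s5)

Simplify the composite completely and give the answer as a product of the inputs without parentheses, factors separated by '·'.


s4 · s2 · s3 · s1 · s6 · s5

Associativity of w dissolves the nesting; only the s-input order survives.
G(s2, s3, s1) reduces to s2 · s3 · s1
w(G(s2, s3, s1), s6) reduces to s2 · s3 · s1 · s6
w(s4, w(G(s2, s3, s1), s6)) reduces to s4 · s2 · s3 · s1 · s6
w(w(s4, w(G(s2, s3, s1), s6)), s5) reduces to s4 · s2 · s3 · s1 · s6 · s5


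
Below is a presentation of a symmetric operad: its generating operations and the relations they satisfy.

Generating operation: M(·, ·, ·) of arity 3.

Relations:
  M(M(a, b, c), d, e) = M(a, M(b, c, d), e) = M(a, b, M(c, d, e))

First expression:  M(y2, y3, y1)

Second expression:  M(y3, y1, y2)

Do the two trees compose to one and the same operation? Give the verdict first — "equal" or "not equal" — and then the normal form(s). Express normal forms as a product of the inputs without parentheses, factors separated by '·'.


not equal: they reduce to y2 · y3 · y1 and y3 · y1 · y2


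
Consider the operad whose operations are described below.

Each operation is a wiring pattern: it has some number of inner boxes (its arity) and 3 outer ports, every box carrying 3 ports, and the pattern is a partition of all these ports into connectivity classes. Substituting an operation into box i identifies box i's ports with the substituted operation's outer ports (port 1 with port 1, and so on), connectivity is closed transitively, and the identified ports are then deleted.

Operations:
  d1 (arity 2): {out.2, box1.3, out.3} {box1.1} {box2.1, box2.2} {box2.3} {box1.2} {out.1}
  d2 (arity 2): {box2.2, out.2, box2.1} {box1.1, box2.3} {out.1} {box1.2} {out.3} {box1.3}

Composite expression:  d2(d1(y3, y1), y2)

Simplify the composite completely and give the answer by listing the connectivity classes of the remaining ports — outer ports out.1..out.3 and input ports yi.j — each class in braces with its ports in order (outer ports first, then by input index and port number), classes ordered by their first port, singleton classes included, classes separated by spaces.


{out.1} {out.2, y2.1, y2.2} {out.3} {y1.1, y1.2} {y1.3} {y2.3} {y3.1} {y3.2} {y3.3}

Reachability decides: close wires over d2-identified ports.
composing d1 on (y3, y1), with out.j its own outer ports: {out.1} {out.2, out.3, y3.3} {y1.1, y1.2} {y1.3} {y3.1} {y3.2}
composing d2 on (y3, y1, y2), with out.j its own outer ports: {out.1} {out.2, y2.1, y2.2} {out.3} {y1.1, y1.2} {y1.3} {y2.3} {y3.1} {y3.2} {y3.3}


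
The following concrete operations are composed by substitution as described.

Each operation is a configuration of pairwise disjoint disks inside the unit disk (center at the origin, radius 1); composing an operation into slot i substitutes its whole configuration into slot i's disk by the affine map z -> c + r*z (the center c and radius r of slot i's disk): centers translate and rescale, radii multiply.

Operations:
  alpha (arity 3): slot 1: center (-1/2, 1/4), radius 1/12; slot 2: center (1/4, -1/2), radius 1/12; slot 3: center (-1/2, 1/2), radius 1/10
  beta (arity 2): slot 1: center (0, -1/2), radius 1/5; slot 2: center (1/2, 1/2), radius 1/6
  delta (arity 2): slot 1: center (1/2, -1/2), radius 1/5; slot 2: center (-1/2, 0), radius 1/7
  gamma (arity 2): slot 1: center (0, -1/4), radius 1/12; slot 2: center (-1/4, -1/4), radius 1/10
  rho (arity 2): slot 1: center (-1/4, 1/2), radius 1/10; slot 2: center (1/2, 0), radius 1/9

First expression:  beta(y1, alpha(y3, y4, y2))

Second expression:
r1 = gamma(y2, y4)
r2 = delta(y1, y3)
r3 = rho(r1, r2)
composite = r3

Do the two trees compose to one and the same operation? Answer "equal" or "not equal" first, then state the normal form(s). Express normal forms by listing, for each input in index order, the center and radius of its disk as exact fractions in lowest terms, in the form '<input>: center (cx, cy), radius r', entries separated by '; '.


not equal: they reduce to y1: center (0, -1/2), radius 1/5; y2: center (5/12, 7/12), radius 1/60; y3: center (5/12, 13/24), radius 1/72; y4: center (13/24, 5/12), radius 1/72 and y1: center (5/9, -1/18), radius 1/45; y2: center (-1/4, 19/40), radius 1/120; y3: center (4/9, 0), radius 1/63; y4: center (-11/40, 19/40), radius 1/100

Reducing the first expression gives y1: center (0, -1/2), radius 1/5; y2: center (5/12, 7/12), radius 1/60; y3: center (5/12, 13/24), radius 1/72; y4: center (13/24, 5/12), radius 1/72
Reducing the second expression gives y1: center (5/9, -1/18), radius 1/45; y2: center (-1/4, 19/40), radius 1/120; y3: center (4/9, 0), radius 1/63; y4: center (-11/40, 19/40), radius 1/100
The normal forms differ: not equal.


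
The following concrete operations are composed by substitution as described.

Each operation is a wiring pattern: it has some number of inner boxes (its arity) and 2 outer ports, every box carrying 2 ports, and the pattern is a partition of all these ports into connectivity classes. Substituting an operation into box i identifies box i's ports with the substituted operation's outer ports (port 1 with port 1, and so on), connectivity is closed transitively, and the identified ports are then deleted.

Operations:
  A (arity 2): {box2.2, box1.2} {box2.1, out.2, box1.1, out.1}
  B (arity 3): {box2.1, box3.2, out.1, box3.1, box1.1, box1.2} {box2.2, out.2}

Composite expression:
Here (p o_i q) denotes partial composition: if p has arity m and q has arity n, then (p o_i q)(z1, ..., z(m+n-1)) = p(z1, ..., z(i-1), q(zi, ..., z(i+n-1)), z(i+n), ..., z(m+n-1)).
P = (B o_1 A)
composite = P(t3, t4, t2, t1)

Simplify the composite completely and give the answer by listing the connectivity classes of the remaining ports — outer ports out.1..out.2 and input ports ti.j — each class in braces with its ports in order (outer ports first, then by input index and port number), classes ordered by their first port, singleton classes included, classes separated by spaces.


{out.1, t1.1, t1.2, t2.1, t3.1, t4.1} {out.2, t2.2} {t3.2, t4.2}

Substituting into B glues patterns; closure does the rest.
A over (t3, t4) gives {out.1, out.2, t3.1, t4.1} {t3.2, t4.2}, out.j being that stage's outer ports
B over (t3, t4, t2, t1) gives {out.1, t1.1, t1.2, t2.1, t3.1, t4.1} {out.2, t2.2} {t3.2, t4.2}, out.j being that stage's outer ports


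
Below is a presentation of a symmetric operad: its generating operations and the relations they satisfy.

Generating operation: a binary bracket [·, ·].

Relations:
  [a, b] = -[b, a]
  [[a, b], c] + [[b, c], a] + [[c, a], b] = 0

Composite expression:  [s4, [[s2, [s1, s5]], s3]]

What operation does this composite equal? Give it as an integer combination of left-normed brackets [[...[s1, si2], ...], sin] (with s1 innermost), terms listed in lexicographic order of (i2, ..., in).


[[[[s1, s5], s2], s3], s4]


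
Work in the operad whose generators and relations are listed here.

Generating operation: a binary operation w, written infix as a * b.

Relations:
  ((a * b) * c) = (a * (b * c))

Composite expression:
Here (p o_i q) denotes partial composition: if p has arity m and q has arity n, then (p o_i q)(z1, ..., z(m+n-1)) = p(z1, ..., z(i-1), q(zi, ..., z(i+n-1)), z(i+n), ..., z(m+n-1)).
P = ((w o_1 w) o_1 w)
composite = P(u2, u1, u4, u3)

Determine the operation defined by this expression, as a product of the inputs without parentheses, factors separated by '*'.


Every regrouping of w is equal, so read the u-inputs in written order.
(u2 * u1) unparenthesizes to u2 * u1
((u2 * u1) * u4) unparenthesizes to u2 * u1 * u4
(((u2 * u1) * u4) * u3) unparenthesizes to u2 * u1 * u4 * u3

u2 * u1 * u4 * u3


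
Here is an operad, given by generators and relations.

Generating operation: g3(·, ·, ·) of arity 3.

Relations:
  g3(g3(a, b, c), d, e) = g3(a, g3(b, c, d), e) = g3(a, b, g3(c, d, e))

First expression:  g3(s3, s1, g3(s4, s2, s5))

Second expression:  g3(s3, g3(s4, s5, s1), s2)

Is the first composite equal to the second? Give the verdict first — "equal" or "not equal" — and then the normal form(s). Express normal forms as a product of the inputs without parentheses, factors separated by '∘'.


not equal; the first gives s3 ∘ s1 ∘ s4 ∘ s2 ∘ s5 and the second s3 ∘ s4 ∘ s5 ∘ s1 ∘ s2

In normal form, the first expression is s3 ∘ s1 ∘ s4 ∘ s2 ∘ s5
In normal form, the second expression is s3 ∘ s4 ∘ s5 ∘ s1 ∘ s2
No match — not equal.


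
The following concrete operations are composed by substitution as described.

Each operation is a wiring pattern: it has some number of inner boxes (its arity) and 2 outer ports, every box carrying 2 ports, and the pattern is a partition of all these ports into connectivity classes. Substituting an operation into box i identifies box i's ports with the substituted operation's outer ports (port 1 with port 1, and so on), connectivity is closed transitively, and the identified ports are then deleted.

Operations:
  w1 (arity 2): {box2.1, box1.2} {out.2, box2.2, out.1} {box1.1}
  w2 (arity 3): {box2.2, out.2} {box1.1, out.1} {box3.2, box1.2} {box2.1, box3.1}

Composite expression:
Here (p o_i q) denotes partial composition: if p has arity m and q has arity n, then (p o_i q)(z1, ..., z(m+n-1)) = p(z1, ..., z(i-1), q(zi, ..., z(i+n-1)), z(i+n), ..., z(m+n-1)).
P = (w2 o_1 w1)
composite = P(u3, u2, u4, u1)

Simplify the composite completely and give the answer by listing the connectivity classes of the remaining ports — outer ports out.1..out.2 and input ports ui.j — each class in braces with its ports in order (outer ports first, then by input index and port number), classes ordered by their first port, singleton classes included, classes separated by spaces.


{out.1, u1.2, u2.2} {out.2, u4.2} {u1.1, u4.1} {u2.1, u3.2} {u3.1}

Reachability decides: close wires over w2-identified ports.
w1 over (u3, u2) gives {out.1, out.2, u2.2} {u2.1, u3.2} {u3.1}, out.j being that stage's outer ports
w2 over (u3, u2, u4, u1) gives {out.1, u1.2, u2.2} {out.2, u4.2} {u1.1, u4.1} {u2.1, u3.2} {u3.1}, out.j being that stage's outer ports


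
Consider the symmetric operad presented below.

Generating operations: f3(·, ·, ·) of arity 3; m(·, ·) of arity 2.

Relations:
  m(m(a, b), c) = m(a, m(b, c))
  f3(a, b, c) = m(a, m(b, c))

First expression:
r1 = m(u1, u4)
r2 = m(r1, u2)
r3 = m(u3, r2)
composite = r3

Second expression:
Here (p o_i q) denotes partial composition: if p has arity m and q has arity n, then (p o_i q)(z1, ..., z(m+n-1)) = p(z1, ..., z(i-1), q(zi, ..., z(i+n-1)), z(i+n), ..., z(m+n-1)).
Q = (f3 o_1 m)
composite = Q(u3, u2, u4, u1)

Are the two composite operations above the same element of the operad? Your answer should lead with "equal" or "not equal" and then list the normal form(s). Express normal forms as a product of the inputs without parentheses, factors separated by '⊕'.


not equal; the first gives u3 ⊕ u1 ⊕ u4 ⊕ u2 and the second u3 ⊕ u2 ⊕ u4 ⊕ u1

The first expression reduces to u3 ⊕ u1 ⊕ u4 ⊕ u2
The second expression reduces to u3 ⊕ u2 ⊕ u4 ⊕ u1
Distinct normal forms: not equal.


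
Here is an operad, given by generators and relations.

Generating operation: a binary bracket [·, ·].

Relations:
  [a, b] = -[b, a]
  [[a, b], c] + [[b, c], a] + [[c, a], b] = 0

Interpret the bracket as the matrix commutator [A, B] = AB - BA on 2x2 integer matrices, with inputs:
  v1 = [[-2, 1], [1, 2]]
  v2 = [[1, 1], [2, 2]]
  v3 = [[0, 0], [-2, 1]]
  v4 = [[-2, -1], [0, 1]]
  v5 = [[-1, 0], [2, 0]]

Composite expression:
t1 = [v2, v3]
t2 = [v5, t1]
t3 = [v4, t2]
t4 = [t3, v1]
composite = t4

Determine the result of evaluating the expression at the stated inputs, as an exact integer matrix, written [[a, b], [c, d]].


[[35, 20], [120, -35]]

[v2, v3] = [[-2, 1], [-4, 2]]
[v5, [v2, v3]] = [[-2, -1], [-12, 2]]
[v4, [v5, [v2, v3]]] = [[12, -1], [-36, -12]]
[[v4, [v5, [v2, v3]]], v1] = [[35, 20], [120, -35]]


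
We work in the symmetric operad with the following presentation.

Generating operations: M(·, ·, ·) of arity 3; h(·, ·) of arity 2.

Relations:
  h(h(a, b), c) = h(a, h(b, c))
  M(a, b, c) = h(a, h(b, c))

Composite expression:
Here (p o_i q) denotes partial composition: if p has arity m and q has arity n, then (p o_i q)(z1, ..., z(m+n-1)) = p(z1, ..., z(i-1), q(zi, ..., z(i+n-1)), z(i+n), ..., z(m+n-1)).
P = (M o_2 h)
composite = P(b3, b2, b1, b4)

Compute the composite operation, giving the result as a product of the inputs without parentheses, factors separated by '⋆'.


b3 ⋆ b2 ⋆ b1 ⋆ b4


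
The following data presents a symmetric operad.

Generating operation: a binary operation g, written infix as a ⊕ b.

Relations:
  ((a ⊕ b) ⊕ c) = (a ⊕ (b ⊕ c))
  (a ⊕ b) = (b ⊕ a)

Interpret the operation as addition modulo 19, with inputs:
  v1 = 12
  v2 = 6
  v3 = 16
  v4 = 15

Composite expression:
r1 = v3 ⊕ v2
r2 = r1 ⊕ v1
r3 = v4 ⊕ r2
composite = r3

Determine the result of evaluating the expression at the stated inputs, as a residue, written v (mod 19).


(v3 ⊕ v2) = 3
((v3 ⊕ v2) ⊕ v1) = 15
(v4 ⊕ ((v3 ⊕ v2) ⊕ v1)) = 11

11 (mod 19)


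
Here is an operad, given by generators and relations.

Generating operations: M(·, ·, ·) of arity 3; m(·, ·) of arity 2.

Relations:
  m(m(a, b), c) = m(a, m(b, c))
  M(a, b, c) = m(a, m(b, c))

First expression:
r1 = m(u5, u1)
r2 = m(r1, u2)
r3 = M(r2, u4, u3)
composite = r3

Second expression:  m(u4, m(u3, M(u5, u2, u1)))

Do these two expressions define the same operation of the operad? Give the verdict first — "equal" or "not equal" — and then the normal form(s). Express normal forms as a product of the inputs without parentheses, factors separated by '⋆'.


Reducing the first expression gives u5 ⋆ u1 ⋆ u2 ⋆ u4 ⋆ u3
Reducing the second expression gives u4 ⋆ u3 ⋆ u5 ⋆ u2 ⋆ u1
No match — not equal.

not equal: they reduce to u5 ⋆ u1 ⋆ u2 ⋆ u4 ⋆ u3 and u4 ⋆ u3 ⋆ u5 ⋆ u2 ⋆ u1


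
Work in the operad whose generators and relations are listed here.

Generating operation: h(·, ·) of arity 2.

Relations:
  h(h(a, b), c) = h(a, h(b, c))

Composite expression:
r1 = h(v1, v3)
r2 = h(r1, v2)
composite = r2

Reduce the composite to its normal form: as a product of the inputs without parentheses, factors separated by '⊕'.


v1 ⊕ v3 ⊕ v2

Key point: h is associative — brackets drop, the v-order remains.
h(v1, v3) flattens to v1 ⊕ v3
h(h(v1, v3), v2) flattens to v1 ⊕ v3 ⊕ v2
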